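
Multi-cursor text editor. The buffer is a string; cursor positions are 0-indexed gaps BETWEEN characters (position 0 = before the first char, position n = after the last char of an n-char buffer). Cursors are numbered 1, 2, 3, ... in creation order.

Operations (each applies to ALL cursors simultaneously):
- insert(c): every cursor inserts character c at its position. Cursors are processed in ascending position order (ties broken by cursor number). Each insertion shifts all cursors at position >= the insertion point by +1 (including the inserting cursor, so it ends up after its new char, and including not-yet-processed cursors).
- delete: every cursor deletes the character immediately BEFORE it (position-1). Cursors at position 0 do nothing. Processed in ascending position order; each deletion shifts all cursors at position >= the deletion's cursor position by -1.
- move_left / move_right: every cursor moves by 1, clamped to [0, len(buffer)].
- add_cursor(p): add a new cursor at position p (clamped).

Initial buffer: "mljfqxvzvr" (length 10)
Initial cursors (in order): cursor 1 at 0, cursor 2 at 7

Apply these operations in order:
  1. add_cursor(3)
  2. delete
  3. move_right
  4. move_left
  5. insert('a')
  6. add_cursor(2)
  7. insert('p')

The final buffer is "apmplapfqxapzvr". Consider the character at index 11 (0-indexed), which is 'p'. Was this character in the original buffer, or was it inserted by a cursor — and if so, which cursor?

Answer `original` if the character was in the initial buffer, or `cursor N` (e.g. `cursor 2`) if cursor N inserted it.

After op 1 (add_cursor(3)): buffer="mljfqxvzvr" (len 10), cursors c1@0 c3@3 c2@7, authorship ..........
After op 2 (delete): buffer="mlfqxzvr" (len 8), cursors c1@0 c3@2 c2@5, authorship ........
After op 3 (move_right): buffer="mlfqxzvr" (len 8), cursors c1@1 c3@3 c2@6, authorship ........
After op 4 (move_left): buffer="mlfqxzvr" (len 8), cursors c1@0 c3@2 c2@5, authorship ........
After op 5 (insert('a')): buffer="amlafqxazvr" (len 11), cursors c1@1 c3@4 c2@8, authorship 1..3...2...
After op 6 (add_cursor(2)): buffer="amlafqxazvr" (len 11), cursors c1@1 c4@2 c3@4 c2@8, authorship 1..3...2...
After op 7 (insert('p')): buffer="apmplapfqxapzvr" (len 15), cursors c1@2 c4@4 c3@7 c2@12, authorship 11.4.33...22...
Authorship (.=original, N=cursor N): 1 1 . 4 . 3 3 . . . 2 2 . . .
Index 11: author = 2

Answer: cursor 2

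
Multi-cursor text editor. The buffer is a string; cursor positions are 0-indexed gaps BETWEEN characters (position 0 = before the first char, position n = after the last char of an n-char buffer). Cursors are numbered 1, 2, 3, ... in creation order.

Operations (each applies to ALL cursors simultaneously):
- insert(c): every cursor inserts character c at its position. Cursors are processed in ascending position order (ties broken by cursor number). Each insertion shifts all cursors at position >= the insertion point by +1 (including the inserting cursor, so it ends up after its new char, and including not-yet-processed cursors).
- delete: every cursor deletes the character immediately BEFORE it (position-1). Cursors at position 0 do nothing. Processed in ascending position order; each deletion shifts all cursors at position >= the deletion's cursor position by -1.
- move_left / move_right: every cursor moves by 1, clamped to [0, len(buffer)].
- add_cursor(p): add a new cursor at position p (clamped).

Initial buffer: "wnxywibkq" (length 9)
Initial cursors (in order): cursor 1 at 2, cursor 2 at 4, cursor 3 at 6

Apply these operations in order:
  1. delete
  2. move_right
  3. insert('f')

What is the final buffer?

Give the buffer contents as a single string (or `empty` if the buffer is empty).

After op 1 (delete): buffer="wxwbkq" (len 6), cursors c1@1 c2@2 c3@3, authorship ......
After op 2 (move_right): buffer="wxwbkq" (len 6), cursors c1@2 c2@3 c3@4, authorship ......
After op 3 (insert('f')): buffer="wxfwfbfkq" (len 9), cursors c1@3 c2@5 c3@7, authorship ..1.2.3..

Answer: wxfwfbfkq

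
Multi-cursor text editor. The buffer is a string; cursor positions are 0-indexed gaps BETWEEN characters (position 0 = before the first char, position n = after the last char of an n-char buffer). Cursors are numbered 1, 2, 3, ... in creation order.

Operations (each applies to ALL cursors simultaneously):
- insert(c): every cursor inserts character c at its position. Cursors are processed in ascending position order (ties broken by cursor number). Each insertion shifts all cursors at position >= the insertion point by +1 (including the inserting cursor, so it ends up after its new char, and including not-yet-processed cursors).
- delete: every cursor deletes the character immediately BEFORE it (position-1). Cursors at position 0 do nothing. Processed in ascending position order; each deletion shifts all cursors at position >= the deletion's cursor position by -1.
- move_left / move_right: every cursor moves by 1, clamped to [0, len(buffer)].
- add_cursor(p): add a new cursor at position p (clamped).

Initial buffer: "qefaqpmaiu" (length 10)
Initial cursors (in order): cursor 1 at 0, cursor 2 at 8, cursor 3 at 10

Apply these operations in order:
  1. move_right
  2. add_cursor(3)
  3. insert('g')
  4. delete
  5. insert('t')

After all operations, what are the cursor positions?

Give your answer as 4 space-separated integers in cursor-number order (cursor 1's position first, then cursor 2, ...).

Answer: 2 12 14 5

Derivation:
After op 1 (move_right): buffer="qefaqpmaiu" (len 10), cursors c1@1 c2@9 c3@10, authorship ..........
After op 2 (add_cursor(3)): buffer="qefaqpmaiu" (len 10), cursors c1@1 c4@3 c2@9 c3@10, authorship ..........
After op 3 (insert('g')): buffer="qgefgaqpmaigug" (len 14), cursors c1@2 c4@5 c2@12 c3@14, authorship .1..4......2.3
After op 4 (delete): buffer="qefaqpmaiu" (len 10), cursors c1@1 c4@3 c2@9 c3@10, authorship ..........
After op 5 (insert('t')): buffer="qteftaqpmaitut" (len 14), cursors c1@2 c4@5 c2@12 c3@14, authorship .1..4......2.3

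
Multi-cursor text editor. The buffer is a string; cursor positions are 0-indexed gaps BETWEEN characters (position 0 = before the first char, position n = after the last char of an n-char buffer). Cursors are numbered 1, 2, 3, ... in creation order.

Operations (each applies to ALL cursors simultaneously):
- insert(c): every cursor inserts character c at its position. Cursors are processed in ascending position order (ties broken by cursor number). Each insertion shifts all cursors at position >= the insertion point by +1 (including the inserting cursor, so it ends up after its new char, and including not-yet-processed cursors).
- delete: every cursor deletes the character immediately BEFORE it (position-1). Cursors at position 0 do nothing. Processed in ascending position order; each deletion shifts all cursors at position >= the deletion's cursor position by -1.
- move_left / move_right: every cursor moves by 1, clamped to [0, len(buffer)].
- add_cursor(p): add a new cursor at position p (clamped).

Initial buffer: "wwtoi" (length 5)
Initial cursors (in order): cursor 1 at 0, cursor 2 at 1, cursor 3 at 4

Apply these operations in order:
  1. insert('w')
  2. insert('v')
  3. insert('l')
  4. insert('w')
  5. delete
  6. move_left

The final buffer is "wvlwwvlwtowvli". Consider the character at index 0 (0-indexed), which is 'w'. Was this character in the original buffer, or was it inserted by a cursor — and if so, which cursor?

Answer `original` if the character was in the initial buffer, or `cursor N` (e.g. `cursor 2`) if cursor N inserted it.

Answer: cursor 1

Derivation:
After op 1 (insert('w')): buffer="wwwwtowi" (len 8), cursors c1@1 c2@3 c3@7, authorship 1.2...3.
After op 2 (insert('v')): buffer="wvwwvwtowvi" (len 11), cursors c1@2 c2@5 c3@10, authorship 11.22...33.
After op 3 (insert('l')): buffer="wvlwwvlwtowvli" (len 14), cursors c1@3 c2@7 c3@13, authorship 111.222...333.
After op 4 (insert('w')): buffer="wvlwwwvlwwtowvlwi" (len 17), cursors c1@4 c2@9 c3@16, authorship 1111.2222...3333.
After op 5 (delete): buffer="wvlwwvlwtowvli" (len 14), cursors c1@3 c2@7 c3@13, authorship 111.222...333.
After op 6 (move_left): buffer="wvlwwvlwtowvli" (len 14), cursors c1@2 c2@6 c3@12, authorship 111.222...333.
Authorship (.=original, N=cursor N): 1 1 1 . 2 2 2 . . . 3 3 3 .
Index 0: author = 1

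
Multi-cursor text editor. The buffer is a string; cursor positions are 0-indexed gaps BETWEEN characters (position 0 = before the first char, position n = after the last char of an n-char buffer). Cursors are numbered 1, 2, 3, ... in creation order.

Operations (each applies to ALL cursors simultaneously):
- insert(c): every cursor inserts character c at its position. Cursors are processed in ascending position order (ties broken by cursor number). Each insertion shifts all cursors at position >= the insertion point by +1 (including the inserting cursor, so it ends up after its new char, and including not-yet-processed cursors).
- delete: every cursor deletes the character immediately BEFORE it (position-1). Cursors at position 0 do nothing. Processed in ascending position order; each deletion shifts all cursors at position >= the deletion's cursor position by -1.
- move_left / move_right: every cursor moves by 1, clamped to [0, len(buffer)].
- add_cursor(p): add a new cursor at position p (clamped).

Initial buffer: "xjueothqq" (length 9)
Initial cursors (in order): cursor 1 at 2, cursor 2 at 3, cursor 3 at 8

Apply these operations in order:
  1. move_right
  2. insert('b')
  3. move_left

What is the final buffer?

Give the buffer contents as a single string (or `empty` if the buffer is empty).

After op 1 (move_right): buffer="xjueothqq" (len 9), cursors c1@3 c2@4 c3@9, authorship .........
After op 2 (insert('b')): buffer="xjubebothqqb" (len 12), cursors c1@4 c2@6 c3@12, authorship ...1.2.....3
After op 3 (move_left): buffer="xjubebothqqb" (len 12), cursors c1@3 c2@5 c3@11, authorship ...1.2.....3

Answer: xjubebothqqb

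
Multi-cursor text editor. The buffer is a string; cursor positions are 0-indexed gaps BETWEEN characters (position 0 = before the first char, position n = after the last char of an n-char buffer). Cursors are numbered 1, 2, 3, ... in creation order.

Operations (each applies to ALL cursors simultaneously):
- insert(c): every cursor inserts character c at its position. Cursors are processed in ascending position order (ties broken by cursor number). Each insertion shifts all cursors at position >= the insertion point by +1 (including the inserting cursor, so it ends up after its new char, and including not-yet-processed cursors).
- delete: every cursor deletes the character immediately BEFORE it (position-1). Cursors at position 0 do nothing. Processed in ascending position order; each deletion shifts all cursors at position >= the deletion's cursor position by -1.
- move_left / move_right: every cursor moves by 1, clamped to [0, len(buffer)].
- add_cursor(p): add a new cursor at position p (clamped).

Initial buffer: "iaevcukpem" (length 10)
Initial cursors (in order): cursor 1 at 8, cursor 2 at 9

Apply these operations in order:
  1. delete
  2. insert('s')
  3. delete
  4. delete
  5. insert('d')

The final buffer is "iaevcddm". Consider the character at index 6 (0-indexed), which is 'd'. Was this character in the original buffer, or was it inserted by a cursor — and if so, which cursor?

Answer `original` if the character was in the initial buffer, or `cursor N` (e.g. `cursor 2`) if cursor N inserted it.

After op 1 (delete): buffer="iaevcukm" (len 8), cursors c1@7 c2@7, authorship ........
After op 2 (insert('s')): buffer="iaevcukssm" (len 10), cursors c1@9 c2@9, authorship .......12.
After op 3 (delete): buffer="iaevcukm" (len 8), cursors c1@7 c2@7, authorship ........
After op 4 (delete): buffer="iaevcm" (len 6), cursors c1@5 c2@5, authorship ......
After op 5 (insert('d')): buffer="iaevcddm" (len 8), cursors c1@7 c2@7, authorship .....12.
Authorship (.=original, N=cursor N): . . . . . 1 2 .
Index 6: author = 2

Answer: cursor 2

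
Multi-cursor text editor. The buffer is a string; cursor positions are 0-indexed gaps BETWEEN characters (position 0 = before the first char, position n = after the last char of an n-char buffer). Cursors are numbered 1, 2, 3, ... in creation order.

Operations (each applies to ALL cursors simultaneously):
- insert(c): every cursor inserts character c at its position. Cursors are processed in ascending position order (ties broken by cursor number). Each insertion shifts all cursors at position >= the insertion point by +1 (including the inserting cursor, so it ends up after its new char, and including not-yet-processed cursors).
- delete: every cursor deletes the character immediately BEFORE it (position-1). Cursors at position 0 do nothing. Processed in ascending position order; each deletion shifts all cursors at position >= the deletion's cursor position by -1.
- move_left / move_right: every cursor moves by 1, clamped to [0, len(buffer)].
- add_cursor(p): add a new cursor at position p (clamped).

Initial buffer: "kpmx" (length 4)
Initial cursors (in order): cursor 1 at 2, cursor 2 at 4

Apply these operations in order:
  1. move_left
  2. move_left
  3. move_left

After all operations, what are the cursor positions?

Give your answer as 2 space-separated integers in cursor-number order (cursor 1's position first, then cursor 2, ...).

After op 1 (move_left): buffer="kpmx" (len 4), cursors c1@1 c2@3, authorship ....
After op 2 (move_left): buffer="kpmx" (len 4), cursors c1@0 c2@2, authorship ....
After op 3 (move_left): buffer="kpmx" (len 4), cursors c1@0 c2@1, authorship ....

Answer: 0 1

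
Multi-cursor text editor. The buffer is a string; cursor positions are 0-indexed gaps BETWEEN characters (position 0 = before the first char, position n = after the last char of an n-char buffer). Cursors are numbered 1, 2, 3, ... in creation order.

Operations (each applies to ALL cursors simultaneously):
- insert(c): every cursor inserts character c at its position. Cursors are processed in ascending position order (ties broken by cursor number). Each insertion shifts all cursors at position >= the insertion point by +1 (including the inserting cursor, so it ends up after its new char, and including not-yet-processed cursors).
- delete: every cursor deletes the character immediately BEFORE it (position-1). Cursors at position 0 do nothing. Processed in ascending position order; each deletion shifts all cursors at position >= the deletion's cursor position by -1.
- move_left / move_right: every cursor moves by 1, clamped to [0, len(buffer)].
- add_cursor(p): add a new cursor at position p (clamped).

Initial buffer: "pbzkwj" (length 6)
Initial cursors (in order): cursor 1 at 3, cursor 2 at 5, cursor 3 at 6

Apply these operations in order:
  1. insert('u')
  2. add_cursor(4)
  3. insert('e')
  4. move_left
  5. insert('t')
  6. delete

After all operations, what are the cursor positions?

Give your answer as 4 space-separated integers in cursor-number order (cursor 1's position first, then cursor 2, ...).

Answer: 5 9 12 5

Derivation:
After op 1 (insert('u')): buffer="pbzukwuju" (len 9), cursors c1@4 c2@7 c3@9, authorship ...1..2.3
After op 2 (add_cursor(4)): buffer="pbzukwuju" (len 9), cursors c1@4 c4@4 c2@7 c3@9, authorship ...1..2.3
After op 3 (insert('e')): buffer="pbzueekwuejue" (len 13), cursors c1@6 c4@6 c2@10 c3@13, authorship ...114..22.33
After op 4 (move_left): buffer="pbzueekwuejue" (len 13), cursors c1@5 c4@5 c2@9 c3@12, authorship ...114..22.33
After op 5 (insert('t')): buffer="pbzuettekwutejute" (len 17), cursors c1@7 c4@7 c2@12 c3@16, authorship ...11144..222.333
After op 6 (delete): buffer="pbzueekwuejue" (len 13), cursors c1@5 c4@5 c2@9 c3@12, authorship ...114..22.33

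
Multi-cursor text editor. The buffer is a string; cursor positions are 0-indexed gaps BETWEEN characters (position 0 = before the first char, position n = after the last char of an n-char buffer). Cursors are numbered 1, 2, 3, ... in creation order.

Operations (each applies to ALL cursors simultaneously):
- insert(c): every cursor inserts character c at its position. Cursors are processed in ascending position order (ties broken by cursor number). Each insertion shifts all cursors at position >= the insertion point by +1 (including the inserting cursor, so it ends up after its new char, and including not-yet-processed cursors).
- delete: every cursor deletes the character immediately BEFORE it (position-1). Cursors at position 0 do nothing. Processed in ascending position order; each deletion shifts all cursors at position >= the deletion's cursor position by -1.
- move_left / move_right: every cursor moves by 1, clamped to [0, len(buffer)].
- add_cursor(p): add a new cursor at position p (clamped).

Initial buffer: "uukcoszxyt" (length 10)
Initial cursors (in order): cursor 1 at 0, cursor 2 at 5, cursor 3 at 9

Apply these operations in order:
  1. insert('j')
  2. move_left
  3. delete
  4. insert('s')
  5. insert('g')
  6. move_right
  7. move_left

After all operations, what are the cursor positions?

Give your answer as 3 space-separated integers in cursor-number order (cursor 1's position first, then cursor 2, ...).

After op 1 (insert('j')): buffer="juukcojszxyjt" (len 13), cursors c1@1 c2@7 c3@12, authorship 1.....2....3.
After op 2 (move_left): buffer="juukcojszxyjt" (len 13), cursors c1@0 c2@6 c3@11, authorship 1.....2....3.
After op 3 (delete): buffer="juukcjszxjt" (len 11), cursors c1@0 c2@5 c3@9, authorship 1....2...3.
After op 4 (insert('s')): buffer="sjuukcsjszxsjt" (len 14), cursors c1@1 c2@7 c3@12, authorship 11....22...33.
After op 5 (insert('g')): buffer="sgjuukcsgjszxsgjt" (len 17), cursors c1@2 c2@9 c3@15, authorship 111....222...333.
After op 6 (move_right): buffer="sgjuukcsgjszxsgjt" (len 17), cursors c1@3 c2@10 c3@16, authorship 111....222...333.
After op 7 (move_left): buffer="sgjuukcsgjszxsgjt" (len 17), cursors c1@2 c2@9 c3@15, authorship 111....222...333.

Answer: 2 9 15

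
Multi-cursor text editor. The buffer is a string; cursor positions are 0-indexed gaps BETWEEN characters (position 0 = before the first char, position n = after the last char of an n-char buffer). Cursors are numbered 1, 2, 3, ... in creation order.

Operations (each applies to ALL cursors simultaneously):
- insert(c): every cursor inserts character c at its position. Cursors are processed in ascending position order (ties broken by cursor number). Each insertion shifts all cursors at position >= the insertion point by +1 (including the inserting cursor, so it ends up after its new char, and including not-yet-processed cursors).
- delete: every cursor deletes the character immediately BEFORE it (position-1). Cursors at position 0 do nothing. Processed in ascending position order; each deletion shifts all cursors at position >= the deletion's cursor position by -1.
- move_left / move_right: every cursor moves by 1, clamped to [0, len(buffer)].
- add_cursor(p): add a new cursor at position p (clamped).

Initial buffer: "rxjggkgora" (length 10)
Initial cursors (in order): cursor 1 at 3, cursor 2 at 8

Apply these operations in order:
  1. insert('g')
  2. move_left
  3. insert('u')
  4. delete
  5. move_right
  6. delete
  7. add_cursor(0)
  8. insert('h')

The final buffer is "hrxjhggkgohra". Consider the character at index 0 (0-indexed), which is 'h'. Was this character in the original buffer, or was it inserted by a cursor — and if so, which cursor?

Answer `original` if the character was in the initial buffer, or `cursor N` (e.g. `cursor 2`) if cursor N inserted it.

After op 1 (insert('g')): buffer="rxjgggkgogra" (len 12), cursors c1@4 c2@10, authorship ...1.....2..
After op 2 (move_left): buffer="rxjgggkgogra" (len 12), cursors c1@3 c2@9, authorship ...1.....2..
After op 3 (insert('u')): buffer="rxjugggkgougra" (len 14), cursors c1@4 c2@11, authorship ...11.....22..
After op 4 (delete): buffer="rxjgggkgogra" (len 12), cursors c1@3 c2@9, authorship ...1.....2..
After op 5 (move_right): buffer="rxjgggkgogra" (len 12), cursors c1@4 c2@10, authorship ...1.....2..
After op 6 (delete): buffer="rxjggkgora" (len 10), cursors c1@3 c2@8, authorship ..........
After op 7 (add_cursor(0)): buffer="rxjggkgora" (len 10), cursors c3@0 c1@3 c2@8, authorship ..........
After op 8 (insert('h')): buffer="hrxjhggkgohra" (len 13), cursors c3@1 c1@5 c2@11, authorship 3...1.....2..
Authorship (.=original, N=cursor N): 3 . . . 1 . . . . . 2 . .
Index 0: author = 3

Answer: cursor 3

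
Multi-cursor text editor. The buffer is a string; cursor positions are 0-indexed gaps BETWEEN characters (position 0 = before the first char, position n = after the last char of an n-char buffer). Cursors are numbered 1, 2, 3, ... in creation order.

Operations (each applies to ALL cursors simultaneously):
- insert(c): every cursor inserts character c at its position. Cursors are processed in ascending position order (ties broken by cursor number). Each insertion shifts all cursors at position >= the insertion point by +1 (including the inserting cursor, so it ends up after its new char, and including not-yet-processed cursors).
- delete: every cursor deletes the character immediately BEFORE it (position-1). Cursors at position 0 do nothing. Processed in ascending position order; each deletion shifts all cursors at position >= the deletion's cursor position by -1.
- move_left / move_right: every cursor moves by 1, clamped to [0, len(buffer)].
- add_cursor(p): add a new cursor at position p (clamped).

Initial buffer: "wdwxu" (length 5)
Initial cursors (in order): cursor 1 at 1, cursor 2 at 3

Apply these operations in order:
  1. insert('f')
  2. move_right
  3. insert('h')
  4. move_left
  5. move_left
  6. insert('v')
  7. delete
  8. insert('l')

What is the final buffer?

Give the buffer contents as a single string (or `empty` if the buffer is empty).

After op 1 (insert('f')): buffer="wfdwfxu" (len 7), cursors c1@2 c2@5, authorship .1..2..
After op 2 (move_right): buffer="wfdwfxu" (len 7), cursors c1@3 c2@6, authorship .1..2..
After op 3 (insert('h')): buffer="wfdhwfxhu" (len 9), cursors c1@4 c2@8, authorship .1.1.2.2.
After op 4 (move_left): buffer="wfdhwfxhu" (len 9), cursors c1@3 c2@7, authorship .1.1.2.2.
After op 5 (move_left): buffer="wfdhwfxhu" (len 9), cursors c1@2 c2@6, authorship .1.1.2.2.
After op 6 (insert('v')): buffer="wfvdhwfvxhu" (len 11), cursors c1@3 c2@8, authorship .11.1.22.2.
After op 7 (delete): buffer="wfdhwfxhu" (len 9), cursors c1@2 c2@6, authorship .1.1.2.2.
After op 8 (insert('l')): buffer="wfldhwflxhu" (len 11), cursors c1@3 c2@8, authorship .11.1.22.2.

Answer: wfldhwflxhu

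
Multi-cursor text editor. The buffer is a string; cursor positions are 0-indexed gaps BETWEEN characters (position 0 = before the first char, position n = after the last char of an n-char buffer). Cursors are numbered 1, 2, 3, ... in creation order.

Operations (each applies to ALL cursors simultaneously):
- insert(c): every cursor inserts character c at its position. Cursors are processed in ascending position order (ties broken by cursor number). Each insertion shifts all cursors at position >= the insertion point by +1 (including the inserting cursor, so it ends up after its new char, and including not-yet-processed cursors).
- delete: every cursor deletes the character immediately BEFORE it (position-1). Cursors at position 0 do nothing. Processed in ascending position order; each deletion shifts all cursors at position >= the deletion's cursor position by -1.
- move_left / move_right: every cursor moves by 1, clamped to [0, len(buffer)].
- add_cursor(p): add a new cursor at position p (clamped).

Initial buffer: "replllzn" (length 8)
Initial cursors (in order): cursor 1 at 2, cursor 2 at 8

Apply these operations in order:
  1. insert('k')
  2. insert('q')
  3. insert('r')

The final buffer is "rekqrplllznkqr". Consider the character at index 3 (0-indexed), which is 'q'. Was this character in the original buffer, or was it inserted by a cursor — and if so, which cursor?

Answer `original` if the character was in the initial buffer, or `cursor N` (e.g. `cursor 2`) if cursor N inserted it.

Answer: cursor 1

Derivation:
After op 1 (insert('k')): buffer="rekplllznk" (len 10), cursors c1@3 c2@10, authorship ..1......2
After op 2 (insert('q')): buffer="rekqplllznkq" (len 12), cursors c1@4 c2@12, authorship ..11......22
After op 3 (insert('r')): buffer="rekqrplllznkqr" (len 14), cursors c1@5 c2@14, authorship ..111......222
Authorship (.=original, N=cursor N): . . 1 1 1 . . . . . . 2 2 2
Index 3: author = 1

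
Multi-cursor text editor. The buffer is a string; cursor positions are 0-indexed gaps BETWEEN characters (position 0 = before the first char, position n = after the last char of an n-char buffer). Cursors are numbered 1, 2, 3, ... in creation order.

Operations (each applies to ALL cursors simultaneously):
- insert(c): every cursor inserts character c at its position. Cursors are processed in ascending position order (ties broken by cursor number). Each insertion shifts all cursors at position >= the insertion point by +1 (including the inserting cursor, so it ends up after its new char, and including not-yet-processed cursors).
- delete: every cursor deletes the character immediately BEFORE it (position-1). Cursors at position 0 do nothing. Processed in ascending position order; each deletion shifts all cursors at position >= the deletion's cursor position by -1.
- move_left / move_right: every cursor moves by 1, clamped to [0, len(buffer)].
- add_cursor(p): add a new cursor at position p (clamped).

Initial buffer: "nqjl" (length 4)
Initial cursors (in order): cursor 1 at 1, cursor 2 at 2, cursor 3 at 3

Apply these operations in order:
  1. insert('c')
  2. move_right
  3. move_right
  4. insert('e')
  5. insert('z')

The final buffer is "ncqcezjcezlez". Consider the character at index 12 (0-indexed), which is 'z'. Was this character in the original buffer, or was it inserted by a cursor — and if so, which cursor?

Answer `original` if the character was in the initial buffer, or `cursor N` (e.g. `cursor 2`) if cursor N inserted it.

Answer: cursor 3

Derivation:
After op 1 (insert('c')): buffer="ncqcjcl" (len 7), cursors c1@2 c2@4 c3@6, authorship .1.2.3.
After op 2 (move_right): buffer="ncqcjcl" (len 7), cursors c1@3 c2@5 c3@7, authorship .1.2.3.
After op 3 (move_right): buffer="ncqcjcl" (len 7), cursors c1@4 c2@6 c3@7, authorship .1.2.3.
After op 4 (insert('e')): buffer="ncqcejcele" (len 10), cursors c1@5 c2@8 c3@10, authorship .1.21.32.3
After op 5 (insert('z')): buffer="ncqcezjcezlez" (len 13), cursors c1@6 c2@10 c3@13, authorship .1.211.322.33
Authorship (.=original, N=cursor N): . 1 . 2 1 1 . 3 2 2 . 3 3
Index 12: author = 3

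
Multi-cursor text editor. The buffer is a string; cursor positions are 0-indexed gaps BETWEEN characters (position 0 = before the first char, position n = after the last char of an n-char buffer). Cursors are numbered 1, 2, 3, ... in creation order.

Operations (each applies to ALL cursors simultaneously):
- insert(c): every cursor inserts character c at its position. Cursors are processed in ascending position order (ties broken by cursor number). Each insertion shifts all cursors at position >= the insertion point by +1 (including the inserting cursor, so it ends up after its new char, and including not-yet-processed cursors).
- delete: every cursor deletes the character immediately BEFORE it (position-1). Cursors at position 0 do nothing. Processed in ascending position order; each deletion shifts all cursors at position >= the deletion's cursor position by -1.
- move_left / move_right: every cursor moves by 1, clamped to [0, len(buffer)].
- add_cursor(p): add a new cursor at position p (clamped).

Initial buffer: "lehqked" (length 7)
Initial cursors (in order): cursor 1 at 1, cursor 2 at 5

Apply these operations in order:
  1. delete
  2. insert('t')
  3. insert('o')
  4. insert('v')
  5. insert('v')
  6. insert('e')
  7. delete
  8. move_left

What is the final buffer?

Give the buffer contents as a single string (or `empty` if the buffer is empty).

After op 1 (delete): buffer="ehqed" (len 5), cursors c1@0 c2@3, authorship .....
After op 2 (insert('t')): buffer="tehqted" (len 7), cursors c1@1 c2@5, authorship 1...2..
After op 3 (insert('o')): buffer="toehqtoed" (len 9), cursors c1@2 c2@7, authorship 11...22..
After op 4 (insert('v')): buffer="tovehqtoved" (len 11), cursors c1@3 c2@9, authorship 111...222..
After op 5 (insert('v')): buffer="tovvehqtovved" (len 13), cursors c1@4 c2@11, authorship 1111...2222..
After op 6 (insert('e')): buffer="tovveehqtovveed" (len 15), cursors c1@5 c2@13, authorship 11111...22222..
After op 7 (delete): buffer="tovvehqtovved" (len 13), cursors c1@4 c2@11, authorship 1111...2222..
After op 8 (move_left): buffer="tovvehqtovved" (len 13), cursors c1@3 c2@10, authorship 1111...2222..

Answer: tovvehqtovved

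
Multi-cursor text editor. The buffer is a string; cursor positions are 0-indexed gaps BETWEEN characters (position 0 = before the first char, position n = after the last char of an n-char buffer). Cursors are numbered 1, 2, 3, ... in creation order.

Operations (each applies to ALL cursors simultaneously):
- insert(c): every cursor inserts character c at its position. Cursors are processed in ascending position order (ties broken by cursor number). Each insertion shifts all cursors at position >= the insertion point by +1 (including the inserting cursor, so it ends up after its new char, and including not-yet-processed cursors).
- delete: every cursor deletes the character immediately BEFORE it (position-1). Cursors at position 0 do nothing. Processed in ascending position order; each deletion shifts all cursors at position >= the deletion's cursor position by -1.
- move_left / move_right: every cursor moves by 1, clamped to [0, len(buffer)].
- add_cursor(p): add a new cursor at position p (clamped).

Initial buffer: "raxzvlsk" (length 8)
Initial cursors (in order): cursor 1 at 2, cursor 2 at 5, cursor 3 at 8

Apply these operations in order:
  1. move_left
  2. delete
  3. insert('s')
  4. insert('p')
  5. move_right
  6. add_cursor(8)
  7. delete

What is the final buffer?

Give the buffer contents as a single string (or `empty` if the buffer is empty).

Answer: spxspsp

Derivation:
After op 1 (move_left): buffer="raxzvlsk" (len 8), cursors c1@1 c2@4 c3@7, authorship ........
After op 2 (delete): buffer="axvlk" (len 5), cursors c1@0 c2@2 c3@4, authorship .....
After op 3 (insert('s')): buffer="saxsvlsk" (len 8), cursors c1@1 c2@4 c3@7, authorship 1..2..3.
After op 4 (insert('p')): buffer="spaxspvlspk" (len 11), cursors c1@2 c2@6 c3@10, authorship 11..22..33.
After op 5 (move_right): buffer="spaxspvlspk" (len 11), cursors c1@3 c2@7 c3@11, authorship 11..22..33.
After op 6 (add_cursor(8)): buffer="spaxspvlspk" (len 11), cursors c1@3 c2@7 c4@8 c3@11, authorship 11..22..33.
After op 7 (delete): buffer="spxspsp" (len 7), cursors c1@2 c2@5 c4@5 c3@7, authorship 11.2233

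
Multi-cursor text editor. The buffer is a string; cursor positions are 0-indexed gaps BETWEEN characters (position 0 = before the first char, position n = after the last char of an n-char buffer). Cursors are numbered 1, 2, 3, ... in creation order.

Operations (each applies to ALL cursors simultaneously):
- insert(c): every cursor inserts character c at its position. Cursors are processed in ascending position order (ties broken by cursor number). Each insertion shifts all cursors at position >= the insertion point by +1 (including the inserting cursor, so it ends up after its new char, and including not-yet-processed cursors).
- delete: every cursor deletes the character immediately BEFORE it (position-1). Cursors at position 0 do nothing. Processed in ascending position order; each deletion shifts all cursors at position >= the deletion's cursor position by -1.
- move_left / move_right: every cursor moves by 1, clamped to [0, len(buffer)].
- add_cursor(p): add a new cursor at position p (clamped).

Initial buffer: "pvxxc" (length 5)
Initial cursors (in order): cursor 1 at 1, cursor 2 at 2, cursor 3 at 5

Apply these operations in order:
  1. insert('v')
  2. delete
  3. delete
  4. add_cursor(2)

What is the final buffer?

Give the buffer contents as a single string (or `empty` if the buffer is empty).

After op 1 (insert('v')): buffer="pvvvxxcv" (len 8), cursors c1@2 c2@4 c3@8, authorship .1.2...3
After op 2 (delete): buffer="pvxxc" (len 5), cursors c1@1 c2@2 c3@5, authorship .....
After op 3 (delete): buffer="xx" (len 2), cursors c1@0 c2@0 c3@2, authorship ..
After op 4 (add_cursor(2)): buffer="xx" (len 2), cursors c1@0 c2@0 c3@2 c4@2, authorship ..

Answer: xx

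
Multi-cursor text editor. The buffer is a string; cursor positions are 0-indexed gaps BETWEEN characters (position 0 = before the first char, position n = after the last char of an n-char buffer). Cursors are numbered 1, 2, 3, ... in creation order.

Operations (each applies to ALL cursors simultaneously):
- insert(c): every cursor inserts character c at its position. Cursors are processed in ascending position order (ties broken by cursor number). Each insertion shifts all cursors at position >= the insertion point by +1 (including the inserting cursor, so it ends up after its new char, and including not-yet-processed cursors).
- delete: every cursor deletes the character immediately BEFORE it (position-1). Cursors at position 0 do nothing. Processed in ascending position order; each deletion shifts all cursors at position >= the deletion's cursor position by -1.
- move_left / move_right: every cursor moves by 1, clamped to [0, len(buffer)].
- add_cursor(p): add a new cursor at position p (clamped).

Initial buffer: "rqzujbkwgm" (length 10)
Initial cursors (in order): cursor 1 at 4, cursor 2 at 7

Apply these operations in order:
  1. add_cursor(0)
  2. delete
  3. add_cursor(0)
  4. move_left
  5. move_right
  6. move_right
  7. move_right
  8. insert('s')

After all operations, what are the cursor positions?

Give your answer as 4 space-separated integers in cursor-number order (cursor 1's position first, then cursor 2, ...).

Answer: 8 11 5 5

Derivation:
After op 1 (add_cursor(0)): buffer="rqzujbkwgm" (len 10), cursors c3@0 c1@4 c2@7, authorship ..........
After op 2 (delete): buffer="rqzjbwgm" (len 8), cursors c3@0 c1@3 c2@5, authorship ........
After op 3 (add_cursor(0)): buffer="rqzjbwgm" (len 8), cursors c3@0 c4@0 c1@3 c2@5, authorship ........
After op 4 (move_left): buffer="rqzjbwgm" (len 8), cursors c3@0 c4@0 c1@2 c2@4, authorship ........
After op 5 (move_right): buffer="rqzjbwgm" (len 8), cursors c3@1 c4@1 c1@3 c2@5, authorship ........
After op 6 (move_right): buffer="rqzjbwgm" (len 8), cursors c3@2 c4@2 c1@4 c2@6, authorship ........
After op 7 (move_right): buffer="rqzjbwgm" (len 8), cursors c3@3 c4@3 c1@5 c2@7, authorship ........
After op 8 (insert('s')): buffer="rqzssjbswgsm" (len 12), cursors c3@5 c4@5 c1@8 c2@11, authorship ...34..1..2.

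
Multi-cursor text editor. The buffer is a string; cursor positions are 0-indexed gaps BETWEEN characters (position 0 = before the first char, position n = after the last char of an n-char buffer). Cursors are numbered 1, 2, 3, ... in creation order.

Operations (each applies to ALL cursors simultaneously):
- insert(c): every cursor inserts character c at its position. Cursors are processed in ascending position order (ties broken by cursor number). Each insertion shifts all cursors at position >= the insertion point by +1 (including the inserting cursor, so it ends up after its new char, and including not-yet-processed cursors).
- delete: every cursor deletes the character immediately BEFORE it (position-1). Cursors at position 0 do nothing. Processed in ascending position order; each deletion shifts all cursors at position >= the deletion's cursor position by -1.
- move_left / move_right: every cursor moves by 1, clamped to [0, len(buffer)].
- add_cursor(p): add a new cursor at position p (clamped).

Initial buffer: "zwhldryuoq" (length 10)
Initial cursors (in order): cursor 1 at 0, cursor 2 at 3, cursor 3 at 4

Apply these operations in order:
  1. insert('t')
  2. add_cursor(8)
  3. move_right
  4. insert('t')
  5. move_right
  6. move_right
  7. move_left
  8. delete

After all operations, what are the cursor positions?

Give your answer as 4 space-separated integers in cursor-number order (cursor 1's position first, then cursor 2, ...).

Answer: 3 7 9 10

Derivation:
After op 1 (insert('t')): buffer="tzwhtltdryuoq" (len 13), cursors c1@1 c2@5 c3@7, authorship 1...2.3......
After op 2 (add_cursor(8)): buffer="tzwhtltdryuoq" (len 13), cursors c1@1 c2@5 c3@7 c4@8, authorship 1...2.3......
After op 3 (move_right): buffer="tzwhtltdryuoq" (len 13), cursors c1@2 c2@6 c3@8 c4@9, authorship 1...2.3......
After op 4 (insert('t')): buffer="tztwhtlttdtrtyuoq" (len 17), cursors c1@3 c2@8 c3@11 c4@13, authorship 1.1..2.23.3.4....
After op 5 (move_right): buffer="tztwhtlttdtrtyuoq" (len 17), cursors c1@4 c2@9 c3@12 c4@14, authorship 1.1..2.23.3.4....
After op 6 (move_right): buffer="tztwhtlttdtrtyuoq" (len 17), cursors c1@5 c2@10 c3@13 c4@15, authorship 1.1..2.23.3.4....
After op 7 (move_left): buffer="tztwhtlttdtrtyuoq" (len 17), cursors c1@4 c2@9 c3@12 c4@14, authorship 1.1..2.23.3.4....
After op 8 (delete): buffer="tzthtltdttuoq" (len 13), cursors c1@3 c2@7 c3@9 c4@10, authorship 1.1.2.2.34...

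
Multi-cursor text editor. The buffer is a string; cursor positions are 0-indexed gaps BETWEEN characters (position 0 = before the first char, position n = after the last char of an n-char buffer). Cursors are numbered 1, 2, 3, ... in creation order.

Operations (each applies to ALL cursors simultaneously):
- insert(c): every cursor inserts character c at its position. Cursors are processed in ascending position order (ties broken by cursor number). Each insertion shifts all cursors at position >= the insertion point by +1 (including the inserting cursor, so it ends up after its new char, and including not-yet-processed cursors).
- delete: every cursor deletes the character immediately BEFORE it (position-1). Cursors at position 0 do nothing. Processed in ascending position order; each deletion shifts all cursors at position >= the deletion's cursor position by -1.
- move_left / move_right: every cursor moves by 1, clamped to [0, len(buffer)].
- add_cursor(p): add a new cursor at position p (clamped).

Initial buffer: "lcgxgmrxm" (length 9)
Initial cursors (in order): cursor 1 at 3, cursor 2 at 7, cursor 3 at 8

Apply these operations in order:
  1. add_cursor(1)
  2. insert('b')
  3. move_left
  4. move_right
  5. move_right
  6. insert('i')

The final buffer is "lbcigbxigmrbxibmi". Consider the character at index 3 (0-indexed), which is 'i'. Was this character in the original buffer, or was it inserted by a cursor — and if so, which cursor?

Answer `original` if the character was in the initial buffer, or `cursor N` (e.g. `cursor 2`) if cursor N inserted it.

After op 1 (add_cursor(1)): buffer="lcgxgmrxm" (len 9), cursors c4@1 c1@3 c2@7 c3@8, authorship .........
After op 2 (insert('b')): buffer="lbcgbxgmrbxbm" (len 13), cursors c4@2 c1@5 c2@10 c3@12, authorship .4..1....2.3.
After op 3 (move_left): buffer="lbcgbxgmrbxbm" (len 13), cursors c4@1 c1@4 c2@9 c3@11, authorship .4..1....2.3.
After op 4 (move_right): buffer="lbcgbxgmrbxbm" (len 13), cursors c4@2 c1@5 c2@10 c3@12, authorship .4..1....2.3.
After op 5 (move_right): buffer="lbcgbxgmrbxbm" (len 13), cursors c4@3 c1@6 c2@11 c3@13, authorship .4..1....2.3.
After op 6 (insert('i')): buffer="lbcigbxigmrbxibmi" (len 17), cursors c4@4 c1@8 c2@14 c3@17, authorship .4.4.1.1...2.23.3
Authorship (.=original, N=cursor N): . 4 . 4 . 1 . 1 . . . 2 . 2 3 . 3
Index 3: author = 4

Answer: cursor 4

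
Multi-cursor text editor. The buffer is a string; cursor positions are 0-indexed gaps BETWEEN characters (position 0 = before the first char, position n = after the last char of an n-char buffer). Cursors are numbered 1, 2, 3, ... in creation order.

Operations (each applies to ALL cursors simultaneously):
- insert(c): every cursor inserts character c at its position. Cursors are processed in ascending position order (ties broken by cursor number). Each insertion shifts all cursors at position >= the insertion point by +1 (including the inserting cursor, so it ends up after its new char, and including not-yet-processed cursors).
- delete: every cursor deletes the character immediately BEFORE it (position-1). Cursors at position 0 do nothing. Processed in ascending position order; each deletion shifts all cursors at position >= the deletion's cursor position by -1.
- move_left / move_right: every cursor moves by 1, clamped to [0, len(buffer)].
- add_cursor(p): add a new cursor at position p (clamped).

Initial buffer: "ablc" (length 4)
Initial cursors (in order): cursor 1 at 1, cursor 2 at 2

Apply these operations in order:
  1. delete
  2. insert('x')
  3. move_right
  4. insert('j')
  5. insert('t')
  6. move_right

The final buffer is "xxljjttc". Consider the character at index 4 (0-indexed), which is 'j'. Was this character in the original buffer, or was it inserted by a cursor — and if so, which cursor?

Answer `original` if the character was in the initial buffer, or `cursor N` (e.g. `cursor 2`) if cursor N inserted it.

After op 1 (delete): buffer="lc" (len 2), cursors c1@0 c2@0, authorship ..
After op 2 (insert('x')): buffer="xxlc" (len 4), cursors c1@2 c2@2, authorship 12..
After op 3 (move_right): buffer="xxlc" (len 4), cursors c1@3 c2@3, authorship 12..
After op 4 (insert('j')): buffer="xxljjc" (len 6), cursors c1@5 c2@5, authorship 12.12.
After op 5 (insert('t')): buffer="xxljjttc" (len 8), cursors c1@7 c2@7, authorship 12.1212.
After op 6 (move_right): buffer="xxljjttc" (len 8), cursors c1@8 c2@8, authorship 12.1212.
Authorship (.=original, N=cursor N): 1 2 . 1 2 1 2 .
Index 4: author = 2

Answer: cursor 2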